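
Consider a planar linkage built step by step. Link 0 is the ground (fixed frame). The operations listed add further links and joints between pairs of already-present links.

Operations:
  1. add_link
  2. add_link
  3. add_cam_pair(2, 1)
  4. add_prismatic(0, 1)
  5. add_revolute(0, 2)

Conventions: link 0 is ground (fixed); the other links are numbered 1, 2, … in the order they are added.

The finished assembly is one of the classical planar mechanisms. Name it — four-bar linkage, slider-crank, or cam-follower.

links: 3 (incl. ground); joints: 1 revolute, 1 prismatic, 1 higher (cam) pair, forming one closed loop
3 links, revolute + prismatic + higher pair in one loop → cam-follower

cam-follower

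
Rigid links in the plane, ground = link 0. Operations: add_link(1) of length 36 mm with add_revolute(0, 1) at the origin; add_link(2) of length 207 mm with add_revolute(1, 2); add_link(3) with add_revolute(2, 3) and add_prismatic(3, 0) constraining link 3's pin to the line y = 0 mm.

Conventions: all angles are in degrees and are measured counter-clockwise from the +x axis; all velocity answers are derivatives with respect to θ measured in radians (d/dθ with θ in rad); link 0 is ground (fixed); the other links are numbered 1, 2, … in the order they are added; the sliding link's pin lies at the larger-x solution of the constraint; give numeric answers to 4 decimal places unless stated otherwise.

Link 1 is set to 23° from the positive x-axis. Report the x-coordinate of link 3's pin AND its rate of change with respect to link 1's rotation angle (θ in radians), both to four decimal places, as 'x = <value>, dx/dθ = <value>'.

geometry: r = 36 mm, L = 207 mm, e = 0 mm
crank pin P = (r cos θ, r sin θ) = (33.138175, 14.066321)
h = r sin θ − e = 14.066321 − 0 = 14.066321
x = r cos θ + √(L² − h²) = 33.138175 + 206.521521 = 239.659696
dx/dθ = −r sin θ − h·r cos θ/√(L² − h²) (θ in radians; h = 14.066321) = -16.323384

x = 239.6597, dx/dθ = -16.3234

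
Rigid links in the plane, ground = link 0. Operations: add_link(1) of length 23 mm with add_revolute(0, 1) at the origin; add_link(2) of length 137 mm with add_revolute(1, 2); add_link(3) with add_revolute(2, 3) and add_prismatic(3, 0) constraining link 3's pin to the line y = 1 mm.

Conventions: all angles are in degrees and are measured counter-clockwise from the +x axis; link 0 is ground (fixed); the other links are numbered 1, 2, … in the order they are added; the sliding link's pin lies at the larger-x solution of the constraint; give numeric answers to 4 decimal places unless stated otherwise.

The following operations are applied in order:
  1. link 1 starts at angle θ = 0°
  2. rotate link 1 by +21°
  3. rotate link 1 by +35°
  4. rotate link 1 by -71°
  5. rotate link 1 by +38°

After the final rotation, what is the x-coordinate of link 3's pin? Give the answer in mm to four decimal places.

geometry: r = 23 mm, L = 137 mm, e = 1 mm; θ starts at 0°
rotate link 1 by +21°: θ ← 0° +21° = 21°
rotate link 1 by +35°: θ ← 21° +35° = 56°
rotate link 1 by -71°: θ ← 56° -71° = -15°
rotate link 1 by +38°: θ ← -15° +38° = 23°
crank pin P = (r cos θ, r sin θ) = (21.171612, 8.986816)
h = r sin θ − e = 8.986816 − 1 = 7.986816
x = r cos θ + √(L² − h²) = 21.171612 + 136.766994 = 157.938606

157.9386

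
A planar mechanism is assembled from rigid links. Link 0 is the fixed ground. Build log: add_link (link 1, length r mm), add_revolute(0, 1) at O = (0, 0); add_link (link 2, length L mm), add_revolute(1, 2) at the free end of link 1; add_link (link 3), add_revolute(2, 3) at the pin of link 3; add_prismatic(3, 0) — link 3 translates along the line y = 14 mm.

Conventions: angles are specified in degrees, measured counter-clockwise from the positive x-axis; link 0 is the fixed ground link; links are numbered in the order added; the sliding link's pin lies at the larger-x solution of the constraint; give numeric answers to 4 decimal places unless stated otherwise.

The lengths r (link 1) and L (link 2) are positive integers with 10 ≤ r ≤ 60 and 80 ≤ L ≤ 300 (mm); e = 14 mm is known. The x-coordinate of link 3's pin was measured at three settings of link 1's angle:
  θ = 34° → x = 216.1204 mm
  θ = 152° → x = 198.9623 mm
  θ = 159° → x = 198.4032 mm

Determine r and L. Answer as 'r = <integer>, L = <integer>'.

constraint per measurement: (x − r cos θ)² + (r sin θ − e)² = L²
subtracting the θ₁ and θ₂ equations cancels the r² and L² terms:
r = (x₁² − x₂²) / (2[(x₁cos θ₁ + e sin θ₁) − (x₂cos θ₂ + e sin θ₂)]) = 10.0000 → r = 10
L² = (x₁ − r cos θ₁)² + (r sin θ₁ − e)² = 43264.0146 → L = 208.0000 → L = 208
check at θ₃=159°: x = 198.4032 (printed 198.4032) ✓

r = 10, L = 208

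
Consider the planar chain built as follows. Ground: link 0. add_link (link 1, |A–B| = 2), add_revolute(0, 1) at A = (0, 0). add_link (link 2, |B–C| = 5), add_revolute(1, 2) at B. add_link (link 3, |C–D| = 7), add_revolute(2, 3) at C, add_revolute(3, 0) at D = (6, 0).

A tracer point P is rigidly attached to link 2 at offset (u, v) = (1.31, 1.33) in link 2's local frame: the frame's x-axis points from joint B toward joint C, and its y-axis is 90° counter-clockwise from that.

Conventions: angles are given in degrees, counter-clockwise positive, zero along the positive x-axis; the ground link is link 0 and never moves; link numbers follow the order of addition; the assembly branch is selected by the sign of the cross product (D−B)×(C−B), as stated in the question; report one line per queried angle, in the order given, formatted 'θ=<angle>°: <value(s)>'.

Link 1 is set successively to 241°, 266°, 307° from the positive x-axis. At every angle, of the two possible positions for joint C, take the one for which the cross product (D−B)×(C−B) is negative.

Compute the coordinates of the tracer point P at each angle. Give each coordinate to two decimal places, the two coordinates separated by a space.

A=(0,0), D=(6.00,0)
θ=241°: B = A + 2.00·(cos241°, sin241°) = (-0.9696, -1.7492)
θ=241°: |BD| = 7.1858
θ=241°: circle(B,5.00) ∩ circle(D,7.00): a=1.9229, h=4.6154
θ=241°:   candidates: C₊=(-0.2281,3.1955) cross=33.166; C₋=(2.0190,-5.7577) cross=-33.166
θ=241°:   branch - wants cross < 0 → take C=(2.0190,-5.7577) (cross=-33.166)
θ=241°: ex = (C−B)/|BC| = (0.5977,-0.8017); ey = (0.8017,0.5977)
θ=241°: P = B + 1.31·ex + 1.33·ey = (0.8797,-2.0045)
θ=266°: B = A + 2.00·(cos266°, sin266°) = (-0.1395, -1.9951)
θ=266°: |BD| = 6.4556
θ=266°: circle(B,5.00) ∩ circle(D,7.00): a=1.3689, h=4.8090
θ=266°:   candidates: C₊=(-0.3239,3.0015) cross=31.044; C₋=(2.6486,-6.1456) cross=-31.044
θ=266°:   branch - wants cross < 0 → take C=(2.6486,-6.1456) (cross=-31.044)
θ=266°: ex = (C−B)/|BC| = (0.5576,-0.8301); ey = (0.8301,0.5576)
θ=266°: P = B + 1.31·ex + 1.33·ey = (1.6950,-2.3409)
θ=307°: B = A + 2.00·(cos307°, sin307°) = (1.2036, -1.5973)
θ=307°: |BD| = 5.0553
θ=307°: circle(B,5.00) ∩ circle(D,7.00): a=0.1539, h=4.9976
θ=307°:   candidates: C₊=(-0.2294,3.1930) cross=25.265; C₋=(2.9287,-6.2903) cross=-25.265
θ=307°:   branch - wants cross < 0 → take C=(2.9287,-6.2903) (cross=-25.265)
θ=307°: ex = (C−B)/|BC| = (0.3450,-0.9386); ey = (0.9386,0.3450)
θ=307°: P = B + 1.31·ex + 1.33·ey = (2.9039,-2.3680)

θ=241°: 0.88 -2.00
θ=266°: 1.70 -2.34
θ=307°: 2.90 -2.37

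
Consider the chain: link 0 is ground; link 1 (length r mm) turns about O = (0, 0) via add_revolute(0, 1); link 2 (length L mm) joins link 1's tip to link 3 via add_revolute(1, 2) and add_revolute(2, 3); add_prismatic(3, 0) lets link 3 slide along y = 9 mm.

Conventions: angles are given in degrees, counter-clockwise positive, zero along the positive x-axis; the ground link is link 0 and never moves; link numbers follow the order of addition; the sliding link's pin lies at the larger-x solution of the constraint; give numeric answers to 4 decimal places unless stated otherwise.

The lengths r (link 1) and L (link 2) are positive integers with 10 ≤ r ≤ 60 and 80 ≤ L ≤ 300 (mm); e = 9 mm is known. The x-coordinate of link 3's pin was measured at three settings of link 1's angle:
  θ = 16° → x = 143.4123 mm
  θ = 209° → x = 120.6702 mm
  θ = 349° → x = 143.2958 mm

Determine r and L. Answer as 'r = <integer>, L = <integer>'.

constraint per measurement: (x − r cos θ)² + (r sin θ − e)² = L²
subtracting the θ₁ and θ₂ equations cancels the r² and L² terms:
r = (x₁² − x₂²) / (2[(x₁cos θ₁ + e sin θ₁) − (x₂cos θ₂ + e sin θ₂)]) = 12.0000 → r = 12
L² = (x₁ − r cos θ₁)² + (r sin θ₁ − e)² = 17423.9881 → L = 132.0000 → L = 132
check at θ₃=349°: x = 143.2958 (printed 143.2958) ✓

r = 12, L = 132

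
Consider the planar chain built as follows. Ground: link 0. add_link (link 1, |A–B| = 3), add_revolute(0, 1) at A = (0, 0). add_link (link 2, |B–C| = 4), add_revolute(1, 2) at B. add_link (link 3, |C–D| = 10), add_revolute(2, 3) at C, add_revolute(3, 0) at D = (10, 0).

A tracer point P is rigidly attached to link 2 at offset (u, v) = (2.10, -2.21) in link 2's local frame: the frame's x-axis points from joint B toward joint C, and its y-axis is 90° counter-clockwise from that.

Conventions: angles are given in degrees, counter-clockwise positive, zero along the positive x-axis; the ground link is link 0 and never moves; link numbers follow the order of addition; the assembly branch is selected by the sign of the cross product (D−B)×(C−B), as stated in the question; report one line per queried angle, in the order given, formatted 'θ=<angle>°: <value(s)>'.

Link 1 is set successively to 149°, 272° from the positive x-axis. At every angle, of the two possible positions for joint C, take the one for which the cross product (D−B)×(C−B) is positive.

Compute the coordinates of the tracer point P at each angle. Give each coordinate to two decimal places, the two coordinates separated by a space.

A=(0,0), D=(10.00,0)
θ=149°: B = A + 3.00·(cos149°, sin149°) = (-2.5715, 1.5451)
θ=149°: |BD| = 12.6661
θ=149°: circle(B,4.00) ∩ circle(D,10.00): a=3.0171, h=2.6262
θ=149°:   candidates: C₊=(0.7434,3.7837) cross=33.264; C₋=(0.1027,-1.4295) cross=-33.264
θ=149°:   branch + wants cross > 0 → take C=(0.7434,3.7837) (cross=33.264)
θ=149°: ex = (C−B)/|BC| = (0.8287,0.5596); ey = (-0.5596,0.8287)
θ=149°: P = B + 2.10·ex + -2.21·ey = (0.4056,0.8888)
θ=272°: B = A + 3.00·(cos272°, sin272°) = (0.1047, -2.9982)
θ=272°: |BD| = 10.3395
θ=272°: circle(B,4.00) ∩ circle(D,10.00): a=1.1077, h=3.8436
θ=272°:   candidates: C₊=(0.0503,1.0015) cross=39.741; C₋=(2.2793,-6.3554) cross=-39.741
θ=272°:   branch + wants cross > 0 → take C=(0.0503,1.0015) (cross=39.741)
θ=272°: ex = (C−B)/|BC| = (-0.0136,0.9999); ey = (-0.9999,-0.0136)
θ=272°: P = B + 2.10·ex + -2.21·ey = (2.2859,-0.8683)

θ=149°: 0.41 0.89
θ=272°: 2.29 -0.87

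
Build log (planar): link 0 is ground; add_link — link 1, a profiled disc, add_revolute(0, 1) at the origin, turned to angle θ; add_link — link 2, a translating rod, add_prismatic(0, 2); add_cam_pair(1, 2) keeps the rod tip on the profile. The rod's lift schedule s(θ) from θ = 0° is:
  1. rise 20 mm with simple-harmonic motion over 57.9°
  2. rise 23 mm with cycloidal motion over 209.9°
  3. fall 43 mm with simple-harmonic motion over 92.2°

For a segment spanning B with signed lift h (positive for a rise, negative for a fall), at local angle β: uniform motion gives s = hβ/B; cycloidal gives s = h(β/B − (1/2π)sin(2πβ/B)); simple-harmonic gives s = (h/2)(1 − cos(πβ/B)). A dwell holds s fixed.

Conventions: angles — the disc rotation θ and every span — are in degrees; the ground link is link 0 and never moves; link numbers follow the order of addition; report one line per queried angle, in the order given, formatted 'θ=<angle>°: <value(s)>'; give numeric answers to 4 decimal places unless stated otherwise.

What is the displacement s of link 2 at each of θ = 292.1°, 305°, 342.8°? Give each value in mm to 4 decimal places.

seg 1 [0°–57.9°] simple-harmonic, h=20: full span → s += 20 → s = 20.0000
seg 2 [57.9°–267.8°] cycloidal, h=23: full span → s += 23 → s = 43.0000
seg 3 [267.8°–360°] simple-harmonic, h=-43: θ=292.1° here. β=24.3, B=92.2. -43/2·(1 − cos(π·0.2636)) = -6.9583 → s = 36.0417
seg 3 [267.8°–360°] simple-harmonic, h=-43: θ=305° here. β=37.2, B=92.2. -43/2·(1 − cos(π·0.4035)) = -15.0795 → s = 27.9205
seg 3 [267.8°–360°] simple-harmonic, h=-43: θ=342.8° here. β=75, B=92.2. -43/2·(1 − cos(π·0.8134)) = -39.4121 → s = 3.5879

θ=292.1°: 36.0417
θ=305°: 27.9205
θ=342.8°: 3.5879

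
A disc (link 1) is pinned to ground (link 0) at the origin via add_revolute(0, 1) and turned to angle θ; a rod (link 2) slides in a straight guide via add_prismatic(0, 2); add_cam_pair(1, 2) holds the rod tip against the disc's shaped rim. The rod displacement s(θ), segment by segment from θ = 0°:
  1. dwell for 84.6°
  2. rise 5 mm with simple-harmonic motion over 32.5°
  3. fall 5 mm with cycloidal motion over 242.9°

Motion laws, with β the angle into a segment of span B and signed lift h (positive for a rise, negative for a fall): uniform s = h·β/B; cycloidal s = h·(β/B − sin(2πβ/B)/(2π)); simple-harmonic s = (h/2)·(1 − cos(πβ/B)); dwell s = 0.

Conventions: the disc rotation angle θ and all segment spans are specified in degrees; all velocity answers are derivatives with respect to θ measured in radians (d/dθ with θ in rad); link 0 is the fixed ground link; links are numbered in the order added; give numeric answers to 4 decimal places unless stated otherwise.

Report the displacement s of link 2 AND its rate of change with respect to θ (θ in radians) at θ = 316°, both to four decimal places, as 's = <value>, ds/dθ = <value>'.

segment 1 (0° to 84.6°, dwell): s unchanged at 0.0000
segment 2 (84.6° to 117.1°, simple-harmonic, h = 5) is passed completely: s = 0.0000 + (5) = 5.0000
θ = 316° falls in segment 3 (117.1° to 360°, cycloidal, h = -5): β = 316 − 117.1 = 198.9°, B = 242.9°; Δs = -5·(0.8189 − sin(2π·0.8189)/(2π)) = -4.8167; s = 5.0000 − 4.8167 = 0.1833
velocity in seg [117.1°–360°] (cycloidal), θ in radians: β = 198.9° = 3.4715 rad, B = 242.9° = 4.2394 rad; ds/dθ = (h/B)(1 − cos(2πβ/B)) = ((-5)/4.2394)(1 − cos(2π·0.8189)) = -0.684929 mm/rad

s = 0.1833, ds/dθ = -0.6849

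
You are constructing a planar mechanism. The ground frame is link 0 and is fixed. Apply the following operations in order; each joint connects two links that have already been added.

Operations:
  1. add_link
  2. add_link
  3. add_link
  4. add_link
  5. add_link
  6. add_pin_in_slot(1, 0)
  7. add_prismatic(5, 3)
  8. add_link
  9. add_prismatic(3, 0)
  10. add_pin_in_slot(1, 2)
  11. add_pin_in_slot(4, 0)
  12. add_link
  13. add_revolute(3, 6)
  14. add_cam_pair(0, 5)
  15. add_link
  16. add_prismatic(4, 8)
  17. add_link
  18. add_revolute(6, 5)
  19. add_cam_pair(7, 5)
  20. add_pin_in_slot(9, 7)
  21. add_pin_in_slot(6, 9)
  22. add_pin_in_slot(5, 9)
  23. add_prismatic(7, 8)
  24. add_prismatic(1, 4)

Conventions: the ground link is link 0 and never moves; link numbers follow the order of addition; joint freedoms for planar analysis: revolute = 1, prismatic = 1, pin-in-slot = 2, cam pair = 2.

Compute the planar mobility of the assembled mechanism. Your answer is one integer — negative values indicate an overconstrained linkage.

link 0 = ground. State L|J1|J2 = 1|0|0
+link1  2|0|0
+link2  3|0|0
+link3  4|0|0
+link4  5|0|0
+link5  6|0|0
PS(1,0) f=2→J2  6|0|1
P(5,3) f=1→J1  6|1|1
+link6  7|1|1
P(3,0) f=1→J1  7|2|1
PS(1,2) f=2→J2  7|2|2
PS(4,0) f=2→J2  7|2|3
+link7  8|2|3
R(3,6) f=1→J1  8|3|3
C(0,5) f=2→J2  8|3|4
+link8  9|3|4
P(4,8) f=1→J1  9|4|4
+link9  10|4|4
R(6,5) f=1→J1  10|5|4
C(7,5) f=2→J2  10|5|5
PS(9,7) f=2→J2  10|5|6
PS(6,9) f=2→J2  10|5|7
PS(5,9) f=2→J2  10|5|8
P(7,8) f=1→J1  10|6|8
P(1,4) f=1→J1  10|7|8
M = 3(10−1)−2·7−8 = 27−14−8 = 5

M = 5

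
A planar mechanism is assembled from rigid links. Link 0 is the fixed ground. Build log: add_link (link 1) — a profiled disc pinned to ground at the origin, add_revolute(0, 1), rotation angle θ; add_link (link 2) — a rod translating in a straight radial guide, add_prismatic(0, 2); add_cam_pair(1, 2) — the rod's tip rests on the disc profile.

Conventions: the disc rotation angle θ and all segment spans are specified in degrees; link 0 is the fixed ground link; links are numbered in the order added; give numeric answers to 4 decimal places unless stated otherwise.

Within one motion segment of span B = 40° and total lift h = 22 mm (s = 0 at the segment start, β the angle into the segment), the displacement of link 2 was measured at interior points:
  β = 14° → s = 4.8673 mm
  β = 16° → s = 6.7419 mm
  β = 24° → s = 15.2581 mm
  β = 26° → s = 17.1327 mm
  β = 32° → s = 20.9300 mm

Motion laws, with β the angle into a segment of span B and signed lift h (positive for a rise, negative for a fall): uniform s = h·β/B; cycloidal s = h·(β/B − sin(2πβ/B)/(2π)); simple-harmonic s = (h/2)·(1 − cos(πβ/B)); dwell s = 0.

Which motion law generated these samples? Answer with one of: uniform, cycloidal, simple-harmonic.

candidates at β/B = r: uniform s = h·r (linear in β); cycloidal s = h·(r − sin(2πr)/(2π)); simple-harmonic s = (h/2)(1 − cos(πr))
β=14°: printed 4.8673 | uniform 7.7000, cycloidal 4.8673, simple-harmonic 6.0061
β=16°: printed 6.7419 | uniform 8.8000, cycloidal 6.7419, simple-harmonic 7.6008
β=24°: printed 15.2581 | uniform 13.2000, cycloidal 15.2581, simple-harmonic 14.3992
β=26°: printed 17.1327 | uniform 14.3000, cycloidal 17.1327, simple-harmonic 15.9939
β=32°: printed 20.9300 | uniform 17.6000, cycloidal 20.9300, simple-harmonic 19.8992
only one law matches every sample → cycloidal

cycloidal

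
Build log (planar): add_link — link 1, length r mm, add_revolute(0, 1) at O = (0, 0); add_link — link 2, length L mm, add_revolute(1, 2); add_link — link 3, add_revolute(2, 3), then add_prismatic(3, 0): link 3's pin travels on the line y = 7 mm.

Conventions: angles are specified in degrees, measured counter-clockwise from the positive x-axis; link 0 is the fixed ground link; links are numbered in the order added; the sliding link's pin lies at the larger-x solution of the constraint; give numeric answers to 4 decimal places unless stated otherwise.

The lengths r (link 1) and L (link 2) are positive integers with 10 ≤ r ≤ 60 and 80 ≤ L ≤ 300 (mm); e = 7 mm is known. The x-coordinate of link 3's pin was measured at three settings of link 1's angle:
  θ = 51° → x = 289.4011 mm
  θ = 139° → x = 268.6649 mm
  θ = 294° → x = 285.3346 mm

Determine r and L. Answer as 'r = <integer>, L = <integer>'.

constraint per measurement: (x − r cos θ)² + (r sin θ − e)² = L²
subtracting the θ₁ and θ₂ equations cancels the r² and L² terms:
r = (x₁² − x₂²) / (2[(x₁cos θ₁ + e sin θ₁) − (x₂cos θ₂ + e sin θ₂)]) = 15.0001 → r = 15
L² = (x₁ − r cos θ₁)² + (r sin θ₁ − e)² = 78400.0156 → L = 280.0000 → L = 280
check at θ₃=294°: x = 285.3346 (printed 285.3346) ✓

r = 15, L = 280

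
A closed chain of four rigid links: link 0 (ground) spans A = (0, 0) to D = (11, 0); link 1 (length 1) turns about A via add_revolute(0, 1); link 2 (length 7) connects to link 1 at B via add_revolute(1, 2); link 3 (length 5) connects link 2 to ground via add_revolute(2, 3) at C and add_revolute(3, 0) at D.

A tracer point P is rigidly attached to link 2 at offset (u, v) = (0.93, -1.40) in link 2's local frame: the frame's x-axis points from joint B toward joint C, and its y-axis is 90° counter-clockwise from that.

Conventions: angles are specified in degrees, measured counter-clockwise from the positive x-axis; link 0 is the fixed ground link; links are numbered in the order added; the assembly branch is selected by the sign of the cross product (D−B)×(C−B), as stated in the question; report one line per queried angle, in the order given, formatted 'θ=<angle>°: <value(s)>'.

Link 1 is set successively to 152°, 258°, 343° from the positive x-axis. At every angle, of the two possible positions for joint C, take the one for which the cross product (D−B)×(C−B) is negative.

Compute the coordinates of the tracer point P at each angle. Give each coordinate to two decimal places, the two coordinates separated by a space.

A=(0,0), D=(11.00,0)
θ=152°: B = A + 1.00·(cos152°, sin152°) = (-0.8829, 0.4695)
θ=152°: |BD| = 11.8922
θ=152°: circle(B,7.00) ∩ circle(D,5.00): a=6.9552, h=0.7909
θ=152°:   candidates: C₊=(6.0980,0.9852) cross=9.406; C₋=(6.0356,-0.5954) cross=-9.406
θ=152°:   branch - wants cross < 0 → take C=(6.0356,-0.5954) (cross=-9.406)
θ=152°: ex = (C−B)/|BC| = (0.9884,-0.1521); ey = (0.1521,0.9884)
θ=152°: P = B + 0.93·ex + -1.40·ey = (-0.1767,-1.0557)
θ=258°: B = A + 1.00·(cos258°, sin258°) = (-0.2079, -0.9781)
θ=258°: |BD| = 11.2505
θ=258°: circle(B,7.00) ∩ circle(D,5.00): a=6.6919, h=2.0540
θ=258°:   candidates: C₊=(6.2800,1.6499) cross=23.108; C₋=(6.6372,-2.4425) cross=-23.108
θ=258°:   branch - wants cross < 0 → take C=(6.6372,-2.4425) (cross=-23.108)
θ=258°: ex = (C−B)/|BC| = (0.9779,-0.2092); ey = (0.2092,0.9779)
θ=258°: P = B + 0.93·ex + -1.40·ey = (0.4086,-2.5417)
θ=343°: B = A + 1.00·(cos343°, sin343°) = (0.9563, -0.2924)
θ=343°: |BD| = 10.0479
θ=343°: circle(B,7.00) ∩ circle(D,5.00): a=6.2182, h=3.2146
θ=343°:   candidates: C₊=(7.0784,3.1018) cross=32.300; C₋=(7.2655,-3.3246) cross=-32.300
θ=343°:   branch - wants cross < 0 → take C=(7.2655,-3.3246) (cross=-32.300)
θ=343°: ex = (C−B)/|BC| = (0.9013,-0.4332); ey = (0.4332,0.9013)
θ=343°: P = B + 0.93·ex + -1.40·ey = (1.1881,-1.9571)

θ=152°: -0.18 -1.06
θ=258°: 0.41 -2.54
θ=343°: 1.19 -1.96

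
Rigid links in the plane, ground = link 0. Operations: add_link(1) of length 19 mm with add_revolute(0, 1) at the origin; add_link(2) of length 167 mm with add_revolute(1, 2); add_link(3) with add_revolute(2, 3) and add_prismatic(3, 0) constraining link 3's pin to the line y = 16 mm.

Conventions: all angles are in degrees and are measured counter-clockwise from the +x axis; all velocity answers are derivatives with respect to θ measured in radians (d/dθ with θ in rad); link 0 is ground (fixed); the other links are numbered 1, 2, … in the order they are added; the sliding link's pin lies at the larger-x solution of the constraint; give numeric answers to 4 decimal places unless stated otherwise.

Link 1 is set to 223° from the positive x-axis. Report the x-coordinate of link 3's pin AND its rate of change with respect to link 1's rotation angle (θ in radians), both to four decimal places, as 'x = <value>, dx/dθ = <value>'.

geometry: r = 19 mm, L = 167 mm, e = 16 mm
crank pin P = (r cos θ, r sin θ) = (-13.895720, -12.957969)
h = r sin θ − e = -12.957969 − 16 = -28.957969
x = r cos θ + √(L² − h²) = -13.895720 + 164.470168 = 150.574447
dx/dθ = −r sin θ − h·r cos θ/√(L² − h²) (θ in radians; h = -28.957969) = 10.511374

x = 150.5744, dx/dθ = 10.5114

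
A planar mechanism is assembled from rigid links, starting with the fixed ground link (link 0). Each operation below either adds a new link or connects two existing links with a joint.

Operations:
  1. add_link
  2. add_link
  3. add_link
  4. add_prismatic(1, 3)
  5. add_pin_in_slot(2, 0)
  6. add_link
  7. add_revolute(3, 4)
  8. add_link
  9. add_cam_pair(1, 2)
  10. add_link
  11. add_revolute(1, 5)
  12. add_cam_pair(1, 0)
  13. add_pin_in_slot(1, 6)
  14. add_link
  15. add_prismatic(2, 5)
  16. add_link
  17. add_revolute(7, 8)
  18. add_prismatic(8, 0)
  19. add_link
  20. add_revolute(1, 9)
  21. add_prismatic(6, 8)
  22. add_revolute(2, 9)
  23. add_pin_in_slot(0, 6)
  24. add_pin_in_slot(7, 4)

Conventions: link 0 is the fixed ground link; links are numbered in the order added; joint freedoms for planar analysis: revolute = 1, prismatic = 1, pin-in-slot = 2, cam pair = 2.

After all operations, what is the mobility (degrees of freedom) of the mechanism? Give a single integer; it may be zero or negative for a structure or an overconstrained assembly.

L=1 J1=0 J2=0
add link → L=2 J1=0 J2=0
add link → L=3 J1=0 J2=0
add link → L=4 J1=0 J2=0
P@1,3 dof=1 J1 → L=4 J1=1 J2=0
PS@2,0 dof=2 J2 → L=4 J1=1 J2=1
add link → L=5 J1=1 J2=1
R@3,4 dof=1 J1 → L=5 J1=2 J2=1
add link → L=6 J1=2 J2=1
C@1,2 dof=2 J2 → L=6 J1=2 J2=2
add link → L=7 J1=2 J2=2
R@1,5 dof=1 J1 → L=7 J1=3 J2=2
C@1,0 dof=2 J2 → L=7 J1=3 J2=3
PS@1,6 dof=2 J2 → L=7 J1=3 J2=4
add link → L=8 J1=3 J2=4
P@2,5 dof=1 J1 → L=8 J1=4 J2=4
add link → L=9 J1=4 J2=4
R@7,8 dof=1 J1 → L=9 J1=5 J2=4
P@8,0 dof=1 J1 → L=9 J1=6 J2=4
add link → L=10 J1=6 J2=4
R@1,9 dof=1 J1 → L=10 J1=7 J2=4
P@6,8 dof=1 J1 → L=10 J1=8 J2=4
R@2,9 dof=1 J1 → L=10 J1=9 J2=4
PS@0,6 dof=2 J2 → L=10 J1=9 J2=5
PS@7,4 dof=2 J2 → L=10 J1=9 J2=6
M=3(L−1)−2J1−J2=3·9−2·9−6=3

M = 3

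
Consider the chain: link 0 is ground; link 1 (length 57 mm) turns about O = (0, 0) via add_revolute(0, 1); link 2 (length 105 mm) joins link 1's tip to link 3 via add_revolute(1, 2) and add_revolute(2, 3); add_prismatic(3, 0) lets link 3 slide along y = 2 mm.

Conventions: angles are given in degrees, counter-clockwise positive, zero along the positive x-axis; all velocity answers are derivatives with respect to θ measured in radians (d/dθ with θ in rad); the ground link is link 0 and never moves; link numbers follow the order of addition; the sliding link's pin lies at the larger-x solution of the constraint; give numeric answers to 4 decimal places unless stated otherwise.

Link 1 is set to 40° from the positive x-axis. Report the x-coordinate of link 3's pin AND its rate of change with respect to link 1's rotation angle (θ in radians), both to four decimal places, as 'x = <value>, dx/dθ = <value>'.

geometry: r = 57 mm, L = 105 mm, e = 2 mm
crank pin P = (r cos θ, r sin θ) = (43.664533, 36.638894)
h = r sin θ − e = 36.638894 − 2 = 34.638894
x = r cos θ + √(L² − h²) = 43.664533 + 99.121880 = 142.786413
dx/dθ = −r sin θ − h·r cos θ/√(L² − h²) (θ in radians; h = 34.638894) = -51.897797

x = 142.7864, dx/dθ = -51.8978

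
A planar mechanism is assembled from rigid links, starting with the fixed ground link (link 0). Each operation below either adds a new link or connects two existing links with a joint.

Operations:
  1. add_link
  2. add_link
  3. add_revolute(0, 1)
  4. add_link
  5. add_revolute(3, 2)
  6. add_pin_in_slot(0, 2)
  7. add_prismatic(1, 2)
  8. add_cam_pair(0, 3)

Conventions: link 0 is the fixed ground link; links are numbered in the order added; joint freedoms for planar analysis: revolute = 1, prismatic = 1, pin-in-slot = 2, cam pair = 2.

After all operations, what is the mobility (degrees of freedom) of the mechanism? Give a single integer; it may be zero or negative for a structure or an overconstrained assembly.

ground; <1,0,0>
#1 <2,0,0>
#2 <3,0,0>
R:0↔1 J1 <3,1,0>
#3 <4,1,0>
R:3↔2 J1 <4,2,0>
PS:0↔2 J2 <4,2,1>
P:1↔2 J1 <4,3,1>
C:0↔3 J2 <4,3,2>
3×3 − 2×3 − 1×2 = 1

M = 1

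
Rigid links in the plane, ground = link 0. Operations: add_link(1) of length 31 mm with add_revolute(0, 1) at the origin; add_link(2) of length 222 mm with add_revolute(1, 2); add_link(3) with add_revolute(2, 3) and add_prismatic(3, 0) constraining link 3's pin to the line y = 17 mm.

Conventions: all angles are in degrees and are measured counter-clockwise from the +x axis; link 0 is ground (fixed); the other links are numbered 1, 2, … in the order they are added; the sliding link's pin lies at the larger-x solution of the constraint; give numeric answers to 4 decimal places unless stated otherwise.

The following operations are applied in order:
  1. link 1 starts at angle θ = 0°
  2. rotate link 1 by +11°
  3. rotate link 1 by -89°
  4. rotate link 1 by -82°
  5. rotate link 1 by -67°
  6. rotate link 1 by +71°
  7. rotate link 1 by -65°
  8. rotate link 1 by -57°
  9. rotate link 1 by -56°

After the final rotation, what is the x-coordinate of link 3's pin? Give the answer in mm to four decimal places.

geometry: r = 31 mm, L = 222 mm, e = 17 mm; θ starts at 0°
rotate link 1 by +11°: θ ← 0° +11° = 11°
rotate link 1 by -89°: θ ← 11° -89° = -78°
rotate link 1 by -82°: θ ← -78° -82° = -160°
rotate link 1 by -67°: θ ← -160° -67° = -227°
rotate link 1 by +71°: θ ← -227° +71° = -156°
rotate link 1 by -65°: θ ← -156° -65° = -221°
rotate link 1 by -57°: θ ← -221° -57° = -278°
rotate link 1 by -56°: θ ← -278° -56° = -334°
crank pin P = (r cos θ, r sin θ) = (27.862615, 13.589506)
h = r sin θ − e = 13.589506 − 17 = -3.410494
x = r cos θ + √(L² − h²) = 27.862615 + 221.973801 = 249.836417

249.8364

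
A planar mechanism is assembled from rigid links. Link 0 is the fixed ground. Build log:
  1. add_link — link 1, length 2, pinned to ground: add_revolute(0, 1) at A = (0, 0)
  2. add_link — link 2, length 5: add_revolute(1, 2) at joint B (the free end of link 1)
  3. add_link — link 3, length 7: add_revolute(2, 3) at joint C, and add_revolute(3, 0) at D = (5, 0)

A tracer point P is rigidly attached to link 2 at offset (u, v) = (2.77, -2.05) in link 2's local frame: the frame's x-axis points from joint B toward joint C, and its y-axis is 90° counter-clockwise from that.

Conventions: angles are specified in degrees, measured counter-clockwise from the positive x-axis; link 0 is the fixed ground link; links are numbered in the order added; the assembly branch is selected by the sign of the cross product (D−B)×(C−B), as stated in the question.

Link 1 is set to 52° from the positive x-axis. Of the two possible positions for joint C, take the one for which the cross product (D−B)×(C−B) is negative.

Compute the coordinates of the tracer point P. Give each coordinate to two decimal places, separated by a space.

A=(0,0), D=(5.00,0)
B = A + 2.00·(cos52°, sin52°) = (1.2313, 1.5760)
|BD| = 4.0849
circle(B,5.00) ∩ circle(D,7.00): a=-0.8951, h=4.9192
  candidates: C₊=(2.3034,6.4597) cross=20.095; C₋=(-1.4924,-2.6170) cross=-20.095
  branch - wants cross < 0 → take C=(-1.4924,-2.6170) (cross=-20.095)
ex = (C−B)/|BC| = (-0.5447,-0.8386); ey = (0.8386,-0.5447)
P = B + 2.77·ex + -2.05·ey = (-1.9968,0.3698)

-2.00 0.37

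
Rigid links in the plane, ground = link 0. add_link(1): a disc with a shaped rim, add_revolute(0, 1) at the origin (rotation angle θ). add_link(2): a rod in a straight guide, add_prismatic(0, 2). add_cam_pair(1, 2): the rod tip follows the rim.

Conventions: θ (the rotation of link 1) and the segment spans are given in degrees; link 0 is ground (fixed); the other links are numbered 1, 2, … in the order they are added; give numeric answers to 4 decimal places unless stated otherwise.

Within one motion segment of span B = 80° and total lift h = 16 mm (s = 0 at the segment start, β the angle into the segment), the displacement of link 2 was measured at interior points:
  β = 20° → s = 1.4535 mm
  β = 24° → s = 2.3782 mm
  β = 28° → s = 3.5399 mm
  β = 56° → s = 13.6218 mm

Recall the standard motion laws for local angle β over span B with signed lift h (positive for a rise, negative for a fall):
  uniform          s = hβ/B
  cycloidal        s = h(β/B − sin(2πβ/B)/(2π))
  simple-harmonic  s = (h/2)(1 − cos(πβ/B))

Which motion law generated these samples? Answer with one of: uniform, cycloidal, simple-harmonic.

candidates at β/B = r: uniform s = h·r (linear in β); cycloidal s = h·(r − sin(2πr)/(2π)); simple-harmonic s = (h/2)(1 − cos(πr))
β=20°: printed 1.4535 | uniform 4.0000, cycloidal 1.4535, simple-harmonic 2.3431
β=24°: printed 2.3782 | uniform 4.8000, cycloidal 2.3782, simple-harmonic 3.2977
β=28°: printed 3.5399 | uniform 5.6000, cycloidal 3.5399, simple-harmonic 4.3681
β=56°: printed 13.6218 | uniform 11.2000, cycloidal 13.6218, simple-harmonic 12.7023
only one law matches every sample → cycloidal

cycloidal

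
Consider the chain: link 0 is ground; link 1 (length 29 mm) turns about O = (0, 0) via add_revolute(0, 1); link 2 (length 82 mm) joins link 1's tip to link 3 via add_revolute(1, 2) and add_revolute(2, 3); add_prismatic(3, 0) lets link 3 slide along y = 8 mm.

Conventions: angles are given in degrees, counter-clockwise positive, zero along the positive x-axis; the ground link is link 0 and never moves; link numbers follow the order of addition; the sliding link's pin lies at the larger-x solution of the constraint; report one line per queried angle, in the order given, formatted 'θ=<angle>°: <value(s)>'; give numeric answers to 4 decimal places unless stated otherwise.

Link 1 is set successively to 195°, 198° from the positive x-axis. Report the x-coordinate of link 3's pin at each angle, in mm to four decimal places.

geometry: r = 29 mm, L = 82 mm, e = 8 mm
θ=195°: crank pin P = (r cos θ, r sin θ) = (-28.011849, -7.505752)
θ=195°: h = r sin θ − e = -7.505752 − 8 = -15.505752
θ=195°: x = r cos θ + √(L² − h²) = -28.011849 + 80.520629 = 52.508780
θ=198°: crank pin P = (r cos θ, r sin θ) = (-27.580639, -8.961493)
θ=198°: h = r sin θ − e = -8.961493 − 8 = -16.961493
θ=198°: x = r cos θ + √(L² − h²) = -27.580639 + 80.226603 = 52.645964

θ=195°: 52.5088
θ=198°: 52.6460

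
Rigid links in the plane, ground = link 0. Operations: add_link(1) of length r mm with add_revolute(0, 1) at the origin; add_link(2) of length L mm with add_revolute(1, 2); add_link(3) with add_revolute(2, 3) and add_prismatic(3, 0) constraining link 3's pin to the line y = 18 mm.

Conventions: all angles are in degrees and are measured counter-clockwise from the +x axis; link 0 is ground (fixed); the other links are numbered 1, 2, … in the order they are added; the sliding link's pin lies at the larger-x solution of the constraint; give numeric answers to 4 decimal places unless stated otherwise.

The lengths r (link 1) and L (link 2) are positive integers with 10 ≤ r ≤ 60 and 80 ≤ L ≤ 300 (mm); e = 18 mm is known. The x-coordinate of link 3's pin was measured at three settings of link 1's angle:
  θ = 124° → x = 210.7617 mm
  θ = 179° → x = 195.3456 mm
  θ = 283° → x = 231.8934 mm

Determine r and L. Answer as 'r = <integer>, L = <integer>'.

constraint per measurement: (x − r cos θ)² + (r sin θ − e)² = L²
subtracting the θ₁ and θ₂ equations cancels the r² and L² terms:
r = (x₁² − x₂²) / (2[(x₁cos θ₁ + e sin θ₁) − (x₂cos θ₂ + e sin θ₂)]) = 33.9998 → r = 34
L² = (x₁ − r cos θ₁)² + (r sin θ₁ − e)² = 52899.9906 → L = 230.0000 → L = 230
check at θ₃=283°: x = 231.8934 (printed 231.8934) ✓

r = 34, L = 230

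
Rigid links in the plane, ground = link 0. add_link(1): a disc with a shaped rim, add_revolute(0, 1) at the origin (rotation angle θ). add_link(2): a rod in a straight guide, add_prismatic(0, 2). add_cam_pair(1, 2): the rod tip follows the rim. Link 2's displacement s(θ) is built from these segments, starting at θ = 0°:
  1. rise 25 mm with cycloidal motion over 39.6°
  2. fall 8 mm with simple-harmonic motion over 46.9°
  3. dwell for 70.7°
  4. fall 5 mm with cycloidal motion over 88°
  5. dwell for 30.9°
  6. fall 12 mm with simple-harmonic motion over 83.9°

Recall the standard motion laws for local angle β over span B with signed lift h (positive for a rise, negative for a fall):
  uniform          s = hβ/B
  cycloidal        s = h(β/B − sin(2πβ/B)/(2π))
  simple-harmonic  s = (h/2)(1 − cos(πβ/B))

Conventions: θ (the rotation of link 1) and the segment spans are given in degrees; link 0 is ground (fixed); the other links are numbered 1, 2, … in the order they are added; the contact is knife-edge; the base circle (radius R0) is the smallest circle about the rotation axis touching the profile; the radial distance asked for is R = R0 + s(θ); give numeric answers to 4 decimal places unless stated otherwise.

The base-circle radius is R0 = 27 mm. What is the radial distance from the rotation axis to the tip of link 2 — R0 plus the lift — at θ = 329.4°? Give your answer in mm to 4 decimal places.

segment 1 (0° to 39.6°, cycloidal, h = 25) is passed completely: s = 0.0000 + (25) = 25.0000
segment 2 (39.6° to 86.5°, simple-harmonic, h = -8) is passed completely: s = 25.0000 + (-8) = 17.0000
segment 3 (86.5° to 157.2°, dwell): s unchanged at 17.0000
segment 4 (157.2° to 245.2°, cycloidal, h = -5) is passed completely: s = 17.0000 + (-5) = 12.0000
segment 5 (245.2° to 276.1°, dwell): s unchanged at 12.0000
θ = 329.4° falls in segment 6 (276.1° to 360°, simple-harmonic, h = -12): β = 329.4 − 276.1 = 53.3°, B = 83.9°; Δs = -12/2·(1 − cos(π·0.6353)) = -8.4739; s = 12.0000 − 8.4739 = 3.5261
R = R0 + s = 27 + 3.5261 = 30.5261

30.5261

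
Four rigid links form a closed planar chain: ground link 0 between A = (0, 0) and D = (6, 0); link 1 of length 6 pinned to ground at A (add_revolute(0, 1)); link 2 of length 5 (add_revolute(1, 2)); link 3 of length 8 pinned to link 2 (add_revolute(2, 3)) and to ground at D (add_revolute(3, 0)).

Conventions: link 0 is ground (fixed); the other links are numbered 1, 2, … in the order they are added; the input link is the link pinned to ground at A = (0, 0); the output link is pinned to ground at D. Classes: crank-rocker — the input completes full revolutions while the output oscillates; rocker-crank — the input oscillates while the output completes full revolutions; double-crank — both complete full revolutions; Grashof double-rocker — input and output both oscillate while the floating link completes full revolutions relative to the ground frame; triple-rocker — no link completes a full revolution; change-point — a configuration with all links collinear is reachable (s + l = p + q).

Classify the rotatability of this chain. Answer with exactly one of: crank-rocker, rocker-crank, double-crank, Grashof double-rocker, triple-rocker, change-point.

lengths: ground=6, input=6, coupler=5, output=8
sorted: s=5 (shortest), l=8 (longest), p+q=12
s + l = 13 vs p + q = 12
s + l > p + q → non-Grashof → no link fully rotates → triple-rocker

triple-rocker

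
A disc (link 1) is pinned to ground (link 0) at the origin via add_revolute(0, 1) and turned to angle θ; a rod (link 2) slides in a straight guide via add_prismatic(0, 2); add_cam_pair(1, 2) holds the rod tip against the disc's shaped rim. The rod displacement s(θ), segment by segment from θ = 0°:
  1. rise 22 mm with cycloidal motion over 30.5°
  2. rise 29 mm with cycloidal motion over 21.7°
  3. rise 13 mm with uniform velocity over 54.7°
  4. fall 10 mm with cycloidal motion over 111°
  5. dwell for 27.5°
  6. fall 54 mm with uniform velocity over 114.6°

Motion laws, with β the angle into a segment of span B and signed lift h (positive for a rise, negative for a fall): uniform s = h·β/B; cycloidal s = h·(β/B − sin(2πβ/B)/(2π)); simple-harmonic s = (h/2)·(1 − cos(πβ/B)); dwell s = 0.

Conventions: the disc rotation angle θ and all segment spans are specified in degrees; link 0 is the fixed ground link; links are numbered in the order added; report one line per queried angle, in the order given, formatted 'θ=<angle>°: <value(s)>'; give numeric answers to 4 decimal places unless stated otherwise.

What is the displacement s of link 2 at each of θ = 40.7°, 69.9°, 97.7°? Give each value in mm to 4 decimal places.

segment 1 (0° to 30.5°, cycloidal, h = 22) is passed completely: s = 0.0000 + (22) = 22.0000
θ = 40.7° falls in segment 2 (30.5° to 52.2°, cycloidal, h = 29): β = 40.7 − 30.5 = 10.2°, B = 21.7°; Δs = 29·(0.4700 − sin(2π·0.4700)/(2π)) = 12.7678; s = 22.0000 + 12.7678 = 34.7678
segment 2 (30.5° to 52.2°, cycloidal, h = 29) is passed completely: s = 22.0000 + (29) = 51.0000
θ = 69.9° falls in segment 3 (52.2° to 106.9°, uniform, h = 13): β = 69.9 − 52.2 = 17.7°, B = 54.7°; Δs = 13·17.7/54.7 = 4.2066; s = 51.0000 + 4.2066 = 55.2066
θ = 97.7° falls in segment 3 (52.2° to 106.9°, uniform, h = 13): β = 97.7 − 52.2 = 45.5°, B = 54.7°; Δs = 13·45.5/54.7 = 10.8135; s = 51.0000 + 10.8135 = 61.8135

θ=40.7°: 34.7678
θ=69.9°: 55.2066
θ=97.7°: 61.8135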